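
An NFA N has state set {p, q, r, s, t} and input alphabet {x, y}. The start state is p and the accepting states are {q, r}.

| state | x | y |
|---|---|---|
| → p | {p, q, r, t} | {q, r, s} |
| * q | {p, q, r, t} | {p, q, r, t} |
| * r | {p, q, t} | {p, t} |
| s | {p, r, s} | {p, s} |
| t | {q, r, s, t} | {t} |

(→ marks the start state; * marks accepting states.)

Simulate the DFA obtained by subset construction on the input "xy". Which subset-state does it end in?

{p, q, r, s, t}

Start: {p}.
δ(p,x) = {p, q, r, t}.
Union: {p, q, r, t}.
After x: {p, q, r, t}.
δ(p,y) = {q, r, s}; δ(q,y) = {p, q, r, t}; δ(r,y) = {p, t}; δ(t,y) = {t}.
Union: {p, q, r, s, t}.
After y: {p, q, r, s, t}.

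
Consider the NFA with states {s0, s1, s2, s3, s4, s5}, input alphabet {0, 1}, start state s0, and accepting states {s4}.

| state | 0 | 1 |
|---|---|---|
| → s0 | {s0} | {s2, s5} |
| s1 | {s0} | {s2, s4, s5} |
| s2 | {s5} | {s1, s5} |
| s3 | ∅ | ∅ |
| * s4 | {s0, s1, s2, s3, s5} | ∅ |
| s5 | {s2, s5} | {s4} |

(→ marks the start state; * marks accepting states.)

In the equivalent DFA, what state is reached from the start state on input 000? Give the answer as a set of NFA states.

Start: {s0}.
δ(s0,0) = {s0}.
Union: {s0}.
After 0: {s0}.
δ(s0,0) = {s0}.
Union: {s0}.
After 0: {s0}.
δ(s0,0) = {s0}.
Union: {s0}.
After 0: {s0}.

{s0}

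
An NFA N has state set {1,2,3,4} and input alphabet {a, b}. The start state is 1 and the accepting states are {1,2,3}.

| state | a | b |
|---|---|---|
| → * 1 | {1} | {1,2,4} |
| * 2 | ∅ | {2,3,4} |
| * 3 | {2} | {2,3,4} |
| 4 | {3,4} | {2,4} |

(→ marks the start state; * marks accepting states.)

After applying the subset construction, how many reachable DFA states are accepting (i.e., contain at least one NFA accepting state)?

Start state of the DFA: {1}.
{1} --a--> {1}  [seen]
{1} --b--> {1,2,4}  [new]
{1,2,4} --a--> {1,3,4}  [new]
{1,2,4} --b--> {1,2,3,4}  [new]
{1,3,4} --a--> {1,2,3,4}  [seen]
{1,3,4} --b--> {1,2,3,4}  [seen]
{1,2,3,4} --a--> {1,2,3,4}  [seen]
{1,2,3,4} --b--> {1,2,3,4}  [seen]
Reachable DFA states: {1}, {1,2,4}, {1,3,4}, {1,2,3,4}.
Accepting DFA states (contain an NFA accepting state): {1}, {1,2,4}, {1,3,4}, {1,2,3,4}.

4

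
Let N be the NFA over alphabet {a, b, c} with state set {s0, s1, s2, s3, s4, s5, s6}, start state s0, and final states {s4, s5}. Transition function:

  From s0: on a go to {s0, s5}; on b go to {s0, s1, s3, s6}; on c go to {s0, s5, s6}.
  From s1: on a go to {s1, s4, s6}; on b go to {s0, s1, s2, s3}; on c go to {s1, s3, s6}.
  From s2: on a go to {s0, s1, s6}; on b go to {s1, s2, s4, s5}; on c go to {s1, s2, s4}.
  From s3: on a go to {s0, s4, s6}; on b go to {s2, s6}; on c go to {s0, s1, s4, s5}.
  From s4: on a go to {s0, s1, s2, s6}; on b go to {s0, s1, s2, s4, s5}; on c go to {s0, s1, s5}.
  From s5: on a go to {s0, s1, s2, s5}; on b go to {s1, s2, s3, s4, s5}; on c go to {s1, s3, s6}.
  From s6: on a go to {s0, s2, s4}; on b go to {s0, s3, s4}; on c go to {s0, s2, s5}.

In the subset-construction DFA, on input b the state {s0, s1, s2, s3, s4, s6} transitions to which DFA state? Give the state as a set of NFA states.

δ(s0,b) = {s0, s1, s3, s6}; δ(s1,b) = {s0, s1, s2, s3}; δ(s2,b) = {s1, s2, s4, s5}; δ(s3,b) = {s2, s6}; δ(s4,b) = {s0, s1, s2, s4, s5}; δ(s6,b) = {s0, s3, s4}.
Union: {s0, s1, s2, s3, s4, s5, s6}.

{s0, s1, s2, s3, s4, s5, s6}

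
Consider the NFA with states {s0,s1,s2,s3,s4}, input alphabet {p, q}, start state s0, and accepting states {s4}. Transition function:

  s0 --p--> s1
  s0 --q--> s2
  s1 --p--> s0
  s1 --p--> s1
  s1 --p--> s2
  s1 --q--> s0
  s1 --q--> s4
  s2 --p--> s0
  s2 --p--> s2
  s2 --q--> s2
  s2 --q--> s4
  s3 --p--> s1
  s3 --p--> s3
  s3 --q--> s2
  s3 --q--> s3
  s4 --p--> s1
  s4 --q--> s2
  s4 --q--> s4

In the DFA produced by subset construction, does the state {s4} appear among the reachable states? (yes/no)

Start state of the DFA: {s0}.
{s0} --p--> {s1}  [new]
{s0} --q--> {s2}  [new]
{s1} --p--> {s0,s1,s2}  [new]
{s1} --q--> {s0,s4}  [new]
{s2} --p--> {s0,s2}  [new]
{s2} --q--> {s2,s4}  [new]
{s0,s1,s2} --p--> {s0,s1,s2}  [seen]
{s0,s1,s2} --q--> {s0,s2,s4}  [new]
{s0,s4} --p--> {s1}  [seen]
{s0,s4} --q--> {s2,s4}  [seen]
{s0,s2} --p--> {s0,s1,s2}  [seen]
{s0,s2} --q--> {s2,s4}  [seen]
{s2,s4} --p--> {s0,s1,s2}  [seen]
{s2,s4} --q--> {s2,s4}  [seen]
{s0,s2,s4} --p--> {s0,s1,s2}  [seen]
{s0,s2,s4} --q--> {s2,s4}  [seen]
Reachable DFA states: {s0}, {s1}, {s2}, {s0,s1,s2}, {s0,s4}, {s0,s2}, {s2,s4}, {s0,s2,s4}.
{s4} is not among them.

no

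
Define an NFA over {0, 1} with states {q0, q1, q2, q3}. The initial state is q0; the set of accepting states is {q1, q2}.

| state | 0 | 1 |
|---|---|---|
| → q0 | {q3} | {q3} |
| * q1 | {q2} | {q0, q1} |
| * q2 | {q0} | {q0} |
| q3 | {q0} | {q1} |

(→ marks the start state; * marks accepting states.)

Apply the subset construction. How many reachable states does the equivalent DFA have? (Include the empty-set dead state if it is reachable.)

Start state of the DFA: {q0}.
{q0} --0--> {q3}  [new]
{q0} --1--> {q3}  [seen]
{q3} --0--> {q0}  [seen]
{q3} --1--> {q1}  [new]
{q1} --0--> {q2}  [new]
{q1} --1--> {q0, q1}  [new]
{q2} --0--> {q0}  [seen]
{q2} --1--> {q0}  [seen]
{q0, q1} --0--> {q2, q3}  [new]
{q0, q1} --1--> {q0, q1, q3}  [new]
{q2, q3} --0--> {q0}  [seen]
{q2, q3} --1--> {q0, q1}  [seen]
{q0, q1, q3} --0--> {q0, q2, q3}  [new]
{q0, q1, q3} --1--> {q0, q1, q3}  [seen]
{q0, q2, q3} --0--> {q0, q3}  [new]
{q0, q2, q3} --1--> {q0, q1, q3}  [seen]
{q0, q3} --0--> {q0, q3}  [seen]
{q0, q3} --1--> {q1, q3}  [new]
{q1, q3} --0--> {q0, q2}  [new]
{q1, q3} --1--> {q0, q1}  [seen]
{q0, q2} --0--> {q0, q3}  [seen]
{q0, q2} --1--> {q0, q3}  [seen]
Reachable DFA states: {q0}, {q3}, {q1}, {q2}, {q0, q1}, {q2, q3}, {q0, q1, q3}, {q0, q2, q3}, {q0, q3}, {q1, q3}, {q0, q2}.

11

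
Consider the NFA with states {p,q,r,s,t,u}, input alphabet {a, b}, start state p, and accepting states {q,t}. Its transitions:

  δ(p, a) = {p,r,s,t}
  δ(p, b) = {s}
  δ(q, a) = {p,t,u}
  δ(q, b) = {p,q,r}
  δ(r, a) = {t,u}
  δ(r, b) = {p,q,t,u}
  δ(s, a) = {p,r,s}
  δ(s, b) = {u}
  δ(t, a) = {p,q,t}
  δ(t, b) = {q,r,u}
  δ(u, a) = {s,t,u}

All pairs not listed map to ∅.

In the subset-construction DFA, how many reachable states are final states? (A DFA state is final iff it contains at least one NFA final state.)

Start state of the DFA: {p}.
{p} --a--> {p,r,s,t}  [new]
{p} --b--> {s}  [new]
{p,r,s,t} --a--> {p,q,r,s,t,u}  [new]
{p,r,s,t} --b--> {p,q,r,s,t,u}  [seen]
{s} --a--> {p,r,s}  [new]
{s} --b--> {u}  [new]
{p,q,r,s,t,u} --a--> {p,q,r,s,t,u}  [seen]
{p,q,r,s,t,u} --b--> {p,q,r,s,t,u}  [seen]
{p,r,s} --a--> {p,r,s,t,u}  [new]
{p,r,s} --b--> {p,q,s,t,u}  [new]
{u} --a--> {s,t,u}  [new]
{u} --b--> ∅  [new]
{p,r,s,t,u} --a--> {p,q,r,s,t,u}  [seen]
{p,r,s,t,u} --b--> {p,q,r,s,t,u}  [seen]
{p,q,s,t,u} --a--> {p,q,r,s,t,u}  [seen]
{p,q,s,t,u} --b--> {p,q,r,s,u}  [new]
{s,t,u} --a--> {p,q,r,s,t,u}  [seen]
{s,t,u} --b--> {q,r,u}  [new]
∅ --a--> ∅  [seen]
∅ --b--> ∅  [seen]
{p,q,r,s,u} --a--> {p,r,s,t,u}  [seen]
{p,q,r,s,u} --b--> {p,q,r,s,t,u}  [seen]
{q,r,u} --a--> {p,s,t,u}  [new]
{q,r,u} --b--> {p,q,r,t,u}  [new]
{p,s,t,u} --a--> {p,q,r,s,t,u}  [seen]
{p,s,t,u} --b--> {q,r,s,u}  [new]
{p,q,r,t,u} --a--> {p,q,r,s,t,u}  [seen]
{p,q,r,t,u} --b--> {p,q,r,s,t,u}  [seen]
{q,r,s,u} --a--> {p,r,s,t,u}  [seen]
{q,r,s,u} --b--> {p,q,r,t,u}  [seen]
Reachable DFA states: {p}, {p,r,s,t}, {s}, {p,q,r,s,t,u}, {p,r,s}, {u}, {p,r,s,t,u}, {p,q,s,t,u}, {s,t,u}, ∅, {p,q,r,s,u}, {q,r,u}, {p,s,t,u}, {p,q,r,t,u}, {q,r,s,u}.
Accepting DFA states (contain an NFA accepting state): {p,r,s,t}, {p,q,r,s,t,u}, {p,r,s,t,u}, {p,q,s,t,u}, {s,t,u}, {p,q,r,s,u}, {q,r,u}, {p,s,t,u}, {p,q,r,t,u}, {q,r,s,u}.

10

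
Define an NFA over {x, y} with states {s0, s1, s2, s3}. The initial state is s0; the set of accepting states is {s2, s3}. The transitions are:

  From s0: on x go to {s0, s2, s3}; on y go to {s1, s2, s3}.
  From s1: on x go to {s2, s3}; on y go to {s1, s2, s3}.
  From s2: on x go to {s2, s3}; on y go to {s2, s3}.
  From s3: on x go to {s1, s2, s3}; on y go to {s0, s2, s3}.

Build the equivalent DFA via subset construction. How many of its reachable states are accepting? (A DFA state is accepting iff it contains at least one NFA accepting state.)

3

Start state of the DFA: {s0}.
{s0} --x--> {s0, s2, s3}  [new]
{s0} --y--> {s1, s2, s3}  [new]
{s0, s2, s3} --x--> {s0, s1, s2, s3}  [new]
{s0, s2, s3} --y--> {s0, s1, s2, s3}  [seen]
{s1, s2, s3} --x--> {s1, s2, s3}  [seen]
{s1, s2, s3} --y--> {s0, s1, s2, s3}  [seen]
{s0, s1, s2, s3} --x--> {s0, s1, s2, s3}  [seen]
{s0, s1, s2, s3} --y--> {s0, s1, s2, s3}  [seen]
Reachable DFA states: {s0}, {s0, s2, s3}, {s1, s2, s3}, {s0, s1, s2, s3}.
Accepting DFA states (contain an NFA accepting state): {s0, s2, s3}, {s1, s2, s3}, {s0, s1, s2, s3}.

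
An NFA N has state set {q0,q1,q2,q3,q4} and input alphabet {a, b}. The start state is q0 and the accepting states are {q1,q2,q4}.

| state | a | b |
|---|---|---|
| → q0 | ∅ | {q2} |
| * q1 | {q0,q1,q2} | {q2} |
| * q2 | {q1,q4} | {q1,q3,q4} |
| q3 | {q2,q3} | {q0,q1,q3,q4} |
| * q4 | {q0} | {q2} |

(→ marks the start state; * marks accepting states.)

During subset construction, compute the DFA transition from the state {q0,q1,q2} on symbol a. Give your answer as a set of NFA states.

{q0,q1,q2,q4}

δ(q0,a) = ∅; δ(q1,a) = {q0,q1,q2}; δ(q2,a) = {q1,q4}.
Union: {q0,q1,q2,q4}.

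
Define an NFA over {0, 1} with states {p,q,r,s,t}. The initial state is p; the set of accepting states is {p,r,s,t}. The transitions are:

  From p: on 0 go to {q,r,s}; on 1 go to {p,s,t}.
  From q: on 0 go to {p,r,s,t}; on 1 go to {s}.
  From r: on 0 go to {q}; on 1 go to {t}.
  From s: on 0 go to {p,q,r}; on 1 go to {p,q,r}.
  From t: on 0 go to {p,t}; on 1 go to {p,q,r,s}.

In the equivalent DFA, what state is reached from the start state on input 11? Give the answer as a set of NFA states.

{p,q,r,s,t}

Start: {p}.
δ(p,1) = {p,s,t}.
Union: {p,s,t}.
After 1: {p,s,t}.
δ(p,1) = {p,s,t}; δ(s,1) = {p,q,r}; δ(t,1) = {p,q,r,s}.
Union: {p,q,r,s,t}.
After 1: {p,q,r,s,t}.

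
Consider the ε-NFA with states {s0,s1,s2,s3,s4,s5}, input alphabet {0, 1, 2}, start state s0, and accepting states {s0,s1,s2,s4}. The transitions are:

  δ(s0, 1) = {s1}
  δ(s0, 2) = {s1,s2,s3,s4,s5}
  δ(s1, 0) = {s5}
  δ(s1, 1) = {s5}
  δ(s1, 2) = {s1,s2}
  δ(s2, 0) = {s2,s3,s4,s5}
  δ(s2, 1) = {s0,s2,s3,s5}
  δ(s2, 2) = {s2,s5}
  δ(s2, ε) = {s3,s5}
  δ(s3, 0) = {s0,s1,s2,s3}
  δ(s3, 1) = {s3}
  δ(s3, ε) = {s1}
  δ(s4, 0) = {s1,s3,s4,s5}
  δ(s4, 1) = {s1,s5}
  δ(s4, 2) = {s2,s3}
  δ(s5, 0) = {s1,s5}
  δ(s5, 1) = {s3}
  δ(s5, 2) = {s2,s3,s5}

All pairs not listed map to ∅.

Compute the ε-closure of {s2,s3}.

{s1,s2,s3,s5}

Begin with {s2,s3}.
s2 →ε {s3,s5}; add s5.
s3 →ε {s1}; add s1.
ε-closure = {s1,s2,s3,s5}.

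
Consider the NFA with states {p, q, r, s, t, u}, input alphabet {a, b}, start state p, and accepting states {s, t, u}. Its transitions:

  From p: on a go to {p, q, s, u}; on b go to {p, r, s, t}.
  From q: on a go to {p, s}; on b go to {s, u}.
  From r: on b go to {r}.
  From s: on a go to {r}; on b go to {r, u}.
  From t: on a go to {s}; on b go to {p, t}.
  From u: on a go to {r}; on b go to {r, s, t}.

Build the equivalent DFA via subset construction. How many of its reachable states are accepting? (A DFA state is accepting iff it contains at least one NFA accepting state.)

Start state of the DFA: {p}.
{p} --a--> {p, q, s, u}  [new]
{p} --b--> {p, r, s, t}  [new]
{p, q, s, u} --a--> {p, q, r, s, u}  [new]
{p, q, s, u} --b--> {p, r, s, t, u}  [new]
{p, r, s, t} --a--> {p, q, r, s, u}  [seen]
{p, r, s, t} --b--> {p, r, s, t, u}  [seen]
{p, q, r, s, u} --a--> {p, q, r, s, u}  [seen]
{p, q, r, s, u} --b--> {p, r, s, t, u}  [seen]
{p, r, s, t, u} --a--> {p, q, r, s, u}  [seen]
{p, r, s, t, u} --b--> {p, r, s, t, u}  [seen]
Reachable DFA states: {p}, {p, q, s, u}, {p, r, s, t}, {p, q, r, s, u}, {p, r, s, t, u}.
Accepting DFA states (contain an NFA accepting state): {p, q, s, u}, {p, r, s, t}, {p, q, r, s, u}, {p, r, s, t, u}.

4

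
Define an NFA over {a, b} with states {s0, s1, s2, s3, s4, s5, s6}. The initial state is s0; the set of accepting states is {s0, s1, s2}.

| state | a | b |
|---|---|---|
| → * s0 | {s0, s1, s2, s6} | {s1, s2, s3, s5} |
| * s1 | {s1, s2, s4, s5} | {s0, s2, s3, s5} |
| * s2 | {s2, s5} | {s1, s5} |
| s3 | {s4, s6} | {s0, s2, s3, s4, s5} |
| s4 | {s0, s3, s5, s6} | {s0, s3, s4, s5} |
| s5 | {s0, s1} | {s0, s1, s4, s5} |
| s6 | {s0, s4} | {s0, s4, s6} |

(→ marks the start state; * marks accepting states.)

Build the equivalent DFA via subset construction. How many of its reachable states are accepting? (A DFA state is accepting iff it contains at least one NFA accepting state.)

Start state of the DFA: {s0}.
{s0} --a--> {s0, s1, s2, s6}  [new]
{s0} --b--> {s1, s2, s3, s5}  [new]
{s0, s1, s2, s6} --a--> {s0, s1, s2, s4, s5, s6}  [new]
{s0, s1, s2, s6} --b--> {s0, s1, s2, s3, s4, s5, s6}  [new]
{s1, s2, s3, s5} --a--> {s0, s1, s2, s4, s5, s6}  [seen]
{s1, s2, s3, s5} --b--> {s0, s1, s2, s3, s4, s5}  [new]
{s0, s1, s2, s4, s5, s6} --a--> {s0, s1, s2, s3, s4, s5, s6}  [seen]
{s0, s1, s2, s4, s5, s6} --b--> {s0, s1, s2, s3, s4, s5, s6}  [seen]
{s0, s1, s2, s3, s4, s5, s6} --a--> {s0, s1, s2, s3, s4, s5, s6}  [seen]
{s0, s1, s2, s3, s4, s5, s6} --b--> {s0, s1, s2, s3, s4, s5, s6}  [seen]
{s0, s1, s2, s3, s4, s5} --a--> {s0, s1, s2, s3, s4, s5, s6}  [seen]
{s0, s1, s2, s3, s4, s5} --b--> {s0, s1, s2, s3, s4, s5}  [seen]
Reachable DFA states: {s0}, {s0, s1, s2, s6}, {s1, s2, s3, s5}, {s0, s1, s2, s4, s5, s6}, {s0, s1, s2, s3, s4, s5, s6}, {s0, s1, s2, s3, s4, s5}.
Accepting DFA states (contain an NFA accepting state): {s0}, {s0, s1, s2, s6}, {s1, s2, s3, s5}, {s0, s1, s2, s4, s5, s6}, {s0, s1, s2, s3, s4, s5, s6}, {s0, s1, s2, s3, s4, s5}.

6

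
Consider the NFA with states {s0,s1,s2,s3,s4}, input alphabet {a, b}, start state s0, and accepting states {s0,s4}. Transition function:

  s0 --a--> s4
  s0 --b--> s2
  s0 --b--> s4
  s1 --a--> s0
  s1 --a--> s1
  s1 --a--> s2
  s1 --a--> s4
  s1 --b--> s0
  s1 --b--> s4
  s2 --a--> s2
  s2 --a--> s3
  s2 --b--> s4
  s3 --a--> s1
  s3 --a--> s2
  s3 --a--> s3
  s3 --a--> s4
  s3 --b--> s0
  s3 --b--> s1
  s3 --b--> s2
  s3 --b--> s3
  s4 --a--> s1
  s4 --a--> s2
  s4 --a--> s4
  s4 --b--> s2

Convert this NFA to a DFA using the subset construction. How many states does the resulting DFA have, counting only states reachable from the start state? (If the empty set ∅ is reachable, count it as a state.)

Start state of the DFA: {s0}.
{s0} --a--> {s4}  [new]
{s0} --b--> {s2,s4}  [new]
{s4} --a--> {s1,s2,s4}  [new]
{s4} --b--> {s2}  [new]
{s2,s4} --a--> {s1,s2,s3,s4}  [new]
{s2,s4} --b--> {s2,s4}  [seen]
{s1,s2,s4} --a--> {s0,s1,s2,s3,s4}  [new]
{s1,s2,s4} --b--> {s0,s2,s4}  [new]
{s2} --a--> {s2,s3}  [new]
{s2} --b--> {s4}  [seen]
{s1,s2,s3,s4} --a--> {s0,s1,s2,s3,s4}  [seen]
{s1,s2,s3,s4} --b--> {s0,s1,s2,s3,s4}  [seen]
{s0,s1,s2,s3,s4} --a--> {s0,s1,s2,s3,s4}  [seen]
{s0,s1,s2,s3,s4} --b--> {s0,s1,s2,s3,s4}  [seen]
{s0,s2,s4} --a--> {s1,s2,s3,s4}  [seen]
{s0,s2,s4} --b--> {s2,s4}  [seen]
{s2,s3} --a--> {s1,s2,s3,s4}  [seen]
{s2,s3} --b--> {s0,s1,s2,s3,s4}  [seen]
Reachable DFA states: {s0}, {s4}, {s2,s4}, {s1,s2,s4}, {s2}, {s1,s2,s3,s4}, {s0,s1,s2,s3,s4}, {s0,s2,s4}, {s2,s3}.

9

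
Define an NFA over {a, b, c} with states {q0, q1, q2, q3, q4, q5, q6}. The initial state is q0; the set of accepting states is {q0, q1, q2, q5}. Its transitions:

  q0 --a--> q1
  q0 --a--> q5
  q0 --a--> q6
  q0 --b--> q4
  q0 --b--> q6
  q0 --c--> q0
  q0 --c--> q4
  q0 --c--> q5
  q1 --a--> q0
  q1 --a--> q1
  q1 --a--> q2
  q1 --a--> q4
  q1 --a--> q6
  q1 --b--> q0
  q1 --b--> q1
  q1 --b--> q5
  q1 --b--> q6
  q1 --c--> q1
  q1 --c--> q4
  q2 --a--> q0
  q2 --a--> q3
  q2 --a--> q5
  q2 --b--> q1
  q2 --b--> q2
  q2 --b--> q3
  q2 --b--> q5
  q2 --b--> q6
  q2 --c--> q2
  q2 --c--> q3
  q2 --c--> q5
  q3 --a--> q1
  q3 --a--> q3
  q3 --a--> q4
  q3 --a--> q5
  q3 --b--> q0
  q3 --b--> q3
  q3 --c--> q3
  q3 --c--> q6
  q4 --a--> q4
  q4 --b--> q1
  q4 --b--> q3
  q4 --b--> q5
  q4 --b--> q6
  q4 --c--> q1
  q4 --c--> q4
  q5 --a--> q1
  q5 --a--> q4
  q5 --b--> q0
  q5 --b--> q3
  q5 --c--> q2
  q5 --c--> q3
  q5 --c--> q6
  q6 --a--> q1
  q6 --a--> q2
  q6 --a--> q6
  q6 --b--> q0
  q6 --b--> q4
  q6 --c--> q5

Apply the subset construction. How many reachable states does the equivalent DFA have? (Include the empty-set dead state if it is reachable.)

Start state of the DFA: {q0}.
{q0} --a--> {q1, q5, q6}  [new]
{q0} --b--> {q4, q6}  [new]
{q0} --c--> {q0, q4, q5}  [new]
{q1, q5, q6} --a--> {q0, q1, q2, q4, q6}  [new]
{q1, q5, q6} --b--> {q0, q1, q3, q4, q5, q6}  [new]
{q1, q5, q6} --c--> {q1, q2, q3, q4, q5, q6}  [new]
{q4, q6} --a--> {q1, q2, q4, q6}  [new]
{q4, q6} --b--> {q0, q1, q3, q4, q5, q6}  [seen]
{q4, q6} --c--> {q1, q4, q5}  [new]
{q0, q4, q5} --a--> {q1, q4, q5, q6}  [new]
{q0, q4, q5} --b--> {q0, q1, q3, q4, q5, q6}  [seen]
{q0, q4, q5} --c--> {q0, q1, q2, q3, q4, q5, q6}  [new]
{q0, q1, q2, q4, q6} --a--> {q0, q1, q2, q3, q4, q5, q6}  [seen]
{q0, q1, q2, q4, q6} --b--> {q0, q1, q2, q3, q4, q5, q6}  [seen]
{q0, q1, q2, q4, q6} --c--> {q0, q1, q2, q3, q4, q5}  [new]
{q0, q1, q3, q4, q5, q6} --a--> {q0, q1, q2, q3, q4, q5, q6}  [seen]
{q0, q1, q3, q4, q5, q6} --b--> {q0, q1, q3, q4, q5, q6}  [seen]
{q0, q1, q3, q4, q5, q6} --c--> {q0, q1, q2, q3, q4, q5, q6}  [seen]
{q1, q2, q3, q4, q5, q6} --a--> {q0, q1, q2, q3, q4, q5, q6}  [seen]
{q1, q2, q3, q4, q5, q6} --b--> {q0, q1, q2, q3, q4, q5, q6}  [seen]
{q1, q2, q3, q4, q5, q6} --c--> {q1, q2, q3, q4, q5, q6}  [seen]
{q1, q2, q4, q6} --a--> {q0, q1, q2, q3, q4, q5, q6}  [seen]
{q1, q2, q4, q6} --b--> {q0, q1, q2, q3, q4, q5, q6}  [seen]
{q1, q2, q4, q6} --c--> {q1, q2, q3, q4, q5}  [new]
{q1, q4, q5} --a--> {q0, q1, q2, q4, q6}  [seen]
{q1, q4, q5} --b--> {q0, q1, q3, q5, q6}  [new]
{q1, q4, q5} --c--> {q1, q2, q3, q4, q6}  [new]
{q1, q4, q5, q6} --a--> {q0, q1, q2, q4, q6}  [seen]
{q1, q4, q5, q6} --b--> {q0, q1, q3, q4, q5, q6}  [seen]
{q1, q4, q5, q6} --c--> {q1, q2, q3, q4, q5, q6}  [seen]
{q0, q1, q2, q3, q4, q5, q6} --a--> {q0, q1, q2, q3, q4, q5, q6}  [seen]
{q0, q1, q2, q3, q4, q5, q6} --b--> {q0, q1, q2, q3, q4, q5, q6}  [seen]
{q0, q1, q2, q3, q4, q5, q6} --c--> {q0, q1, q2, q3, q4, q5, q6}  [seen]
{q0, q1, q2, q3, q4, q5} --a--> {q0, q1, q2, q3, q4, q5, q6}  [seen]
{q0, q1, q2, q3, q4, q5} --b--> {q0, q1, q2, q3, q4, q5, q6}  [seen]
{q0, q1, q2, q3, q4, q5} --c--> {q0, q1, q2, q3, q4, q5, q6}  [seen]
{q1, q2, q3, q4, q5} --a--> {q0, q1, q2, q3, q4, q5, q6}  [seen]
{q1, q2, q3, q4, q5} --b--> {q0, q1, q2, q3, q5, q6}  [new]
{q1, q2, q3, q4, q5} --c--> {q1, q2, q3, q4, q5, q6}  [seen]
{q0, q1, q3, q5, q6} --a--> {q0, q1, q2, q3, q4, q5, q6}  [seen]
{q0, q1, q3, q5, q6} --b--> {q0, q1, q3, q4, q5, q6}  [seen]
{q0, q1, q3, q5, q6} --c--> {q0, q1, q2, q3, q4, q5, q6}  [seen]
{q1, q2, q3, q4, q6} --a--> {q0, q1, q2, q3, q4, q5, q6}  [seen]
{q1, q2, q3, q4, q6} --b--> {q0, q1, q2, q3, q4, q5, q6}  [seen]
{q1, q2, q3, q4, q6} --c--> {q1, q2, q3, q4, q5, q6}  [seen]
{q0, q1, q2, q3, q5, q6} --a--> {q0, q1, q2, q3, q4, q5, q6}  [seen]
{q0, q1, q2, q3, q5, q6} --b--> {q0, q1, q2, q3, q4, q5, q6}  [seen]
{q0, q1, q2, q3, q5, q6} --c--> {q0, q1, q2, q3, q4, q5, q6}  [seen]
Reachable DFA states: {q0}, {q1, q5, q6}, {q4, q6}, {q0, q4, q5}, {q0, q1, q2, q4, q6}, {q0, q1, q3, q4, q5, q6}, {q1, q2, q3, q4, q5, q6}, {q1, q2, q4, q6}, {q1, q4, q5}, {q1, q4, q5, q6}, {q0, q1, q2, q3, q4, q5, q6}, {q0, q1, q2, q3, q4, q5}, {q1, q2, q3, q4, q5}, {q0, q1, q3, q5, q6}, {q1, q2, q3, q4, q6}, {q0, q1, q2, q3, q5, q6}.

16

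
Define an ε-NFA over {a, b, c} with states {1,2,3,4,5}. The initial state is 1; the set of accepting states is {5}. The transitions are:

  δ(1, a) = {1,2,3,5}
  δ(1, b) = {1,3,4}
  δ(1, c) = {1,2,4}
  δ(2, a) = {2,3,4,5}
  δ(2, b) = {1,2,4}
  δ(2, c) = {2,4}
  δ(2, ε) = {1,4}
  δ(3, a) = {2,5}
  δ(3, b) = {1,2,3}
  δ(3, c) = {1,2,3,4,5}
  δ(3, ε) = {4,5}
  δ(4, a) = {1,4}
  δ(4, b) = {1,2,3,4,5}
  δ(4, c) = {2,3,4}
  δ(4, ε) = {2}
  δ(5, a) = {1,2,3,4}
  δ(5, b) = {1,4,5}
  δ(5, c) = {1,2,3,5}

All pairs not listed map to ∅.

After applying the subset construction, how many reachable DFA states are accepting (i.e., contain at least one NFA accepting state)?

Start state of the DFA: {1} (ε-closure of the NFA start).
{1} --a--> {1,2,3,4,5}  [new]
{1} --b--> {1,2,3,4,5}  [seen]
{1} --c--> {1,2,4}  [new]
{1,2,3,4,5} --a--> {1,2,3,4,5}  [seen]
{1,2,3,4,5} --b--> {1,2,3,4,5}  [seen]
{1,2,3,4,5} --c--> {1,2,3,4,5}  [seen]
{1,2,4} --a--> {1,2,3,4,5}  [seen]
{1,2,4} --b--> {1,2,3,4,5}  [seen]
{1,2,4} --c--> {1,2,3,4,5}  [seen]
Reachable DFA states: {1}, {1,2,3,4,5}, {1,2,4}.
Accepting DFA states (contain an NFA accepting state): {1,2,3,4,5}.

1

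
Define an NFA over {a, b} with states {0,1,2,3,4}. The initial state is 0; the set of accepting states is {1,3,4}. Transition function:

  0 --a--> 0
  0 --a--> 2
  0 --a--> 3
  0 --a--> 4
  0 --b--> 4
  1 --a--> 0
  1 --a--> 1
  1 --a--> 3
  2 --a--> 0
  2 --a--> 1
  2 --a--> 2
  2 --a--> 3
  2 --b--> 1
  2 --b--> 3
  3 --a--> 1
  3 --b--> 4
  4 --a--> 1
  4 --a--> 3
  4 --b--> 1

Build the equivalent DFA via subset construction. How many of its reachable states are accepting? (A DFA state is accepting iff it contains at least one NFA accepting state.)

Start state of the DFA: {0}.
{0} --a--> {0,2,3,4}  [new]
{0} --b--> {4}  [new]
{0,2,3,4} --a--> {0,1,2,3,4}  [new]
{0,2,3,4} --b--> {1,3,4}  [new]
{4} --a--> {1,3}  [new]
{4} --b--> {1}  [new]
{0,1,2,3,4} --a--> {0,1,2,3,4}  [seen]
{0,1,2,3,4} --b--> {1,3,4}  [seen]
{1,3,4} --a--> {0,1,3}  [new]
{1,3,4} --b--> {1,4}  [new]
{1,3} --a--> {0,1,3}  [seen]
{1,3} --b--> {4}  [seen]
{1} --a--> {0,1,3}  [seen]
{1} --b--> ∅  [new]
{0,1,3} --a--> {0,1,2,3,4}  [seen]
{0,1,3} --b--> {4}  [seen]
{1,4} --a--> {0,1,3}  [seen]
{1,4} --b--> {1}  [seen]
∅ --a--> ∅  [seen]
∅ --b--> ∅  [seen]
Reachable DFA states: {0}, {0,2,3,4}, {4}, {0,1,2,3,4}, {1,3,4}, {1,3}, {1}, {0,1,3}, {1,4}, ∅.
Accepting DFA states (contain an NFA accepting state): {0,2,3,4}, {4}, {0,1,2,3,4}, {1,3,4}, {1,3}, {1}, {0,1,3}, {1,4}.

8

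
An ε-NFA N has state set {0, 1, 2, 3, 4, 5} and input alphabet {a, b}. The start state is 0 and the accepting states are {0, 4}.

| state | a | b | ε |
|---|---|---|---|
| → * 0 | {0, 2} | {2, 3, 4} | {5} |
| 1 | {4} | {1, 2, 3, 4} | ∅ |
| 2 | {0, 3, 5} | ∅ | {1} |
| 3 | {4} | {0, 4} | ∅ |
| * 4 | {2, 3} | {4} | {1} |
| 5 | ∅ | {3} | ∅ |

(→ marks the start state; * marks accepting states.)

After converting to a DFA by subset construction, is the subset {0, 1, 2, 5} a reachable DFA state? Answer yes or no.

yes

Start state of the DFA: {0, 5} (ε-closure of the NFA start).
{0, 5} --a--> {0, 1, 2, 5}  [new]
{0, 5} --b--> {1, 2, 3, 4}  [new]
{0, 1, 2, 5} --a--> {0, 1, 2, 3, 4, 5}  [new]
{0, 1, 2, 5} --b--> {1, 2, 3, 4}  [seen]
{1, 2, 3, 4} --a--> {0, 1, 2, 3, 4, 5}  [seen]
{1, 2, 3, 4} --b--> {0, 1, 2, 3, 4, 5}  [seen]
{0, 1, 2, 3, 4, 5} --a--> {0, 1, 2, 3, 4, 5}  [seen]
{0, 1, 2, 3, 4, 5} --b--> {0, 1, 2, 3, 4, 5}  [seen]
Reachable DFA states: {0, 5}, {0, 1, 2, 5}, {1, 2, 3, 4}, {0, 1, 2, 3, 4, 5}.
{0, 1, 2, 5} is among them.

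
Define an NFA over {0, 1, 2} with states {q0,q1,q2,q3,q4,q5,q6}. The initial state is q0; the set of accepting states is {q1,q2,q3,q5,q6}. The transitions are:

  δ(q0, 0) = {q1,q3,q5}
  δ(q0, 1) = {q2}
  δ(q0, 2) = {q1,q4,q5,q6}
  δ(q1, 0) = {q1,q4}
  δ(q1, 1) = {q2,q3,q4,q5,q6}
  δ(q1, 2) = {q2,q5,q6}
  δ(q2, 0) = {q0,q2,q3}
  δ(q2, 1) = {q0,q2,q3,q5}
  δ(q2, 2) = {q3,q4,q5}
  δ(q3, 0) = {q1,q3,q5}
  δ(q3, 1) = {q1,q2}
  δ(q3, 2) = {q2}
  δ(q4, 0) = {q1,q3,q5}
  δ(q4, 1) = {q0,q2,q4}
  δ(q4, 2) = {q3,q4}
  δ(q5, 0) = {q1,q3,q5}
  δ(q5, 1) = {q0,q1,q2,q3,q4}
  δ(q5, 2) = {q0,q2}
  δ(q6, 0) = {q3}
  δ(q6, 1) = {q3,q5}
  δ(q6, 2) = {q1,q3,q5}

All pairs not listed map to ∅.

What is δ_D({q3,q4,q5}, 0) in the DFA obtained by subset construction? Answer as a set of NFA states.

{q1,q3,q5}

δ(q3,0) = {q1,q3,q5}; δ(q4,0) = {q1,q3,q5}; δ(q5,0) = {q1,q3,q5}.
Union: {q1,q3,q5}.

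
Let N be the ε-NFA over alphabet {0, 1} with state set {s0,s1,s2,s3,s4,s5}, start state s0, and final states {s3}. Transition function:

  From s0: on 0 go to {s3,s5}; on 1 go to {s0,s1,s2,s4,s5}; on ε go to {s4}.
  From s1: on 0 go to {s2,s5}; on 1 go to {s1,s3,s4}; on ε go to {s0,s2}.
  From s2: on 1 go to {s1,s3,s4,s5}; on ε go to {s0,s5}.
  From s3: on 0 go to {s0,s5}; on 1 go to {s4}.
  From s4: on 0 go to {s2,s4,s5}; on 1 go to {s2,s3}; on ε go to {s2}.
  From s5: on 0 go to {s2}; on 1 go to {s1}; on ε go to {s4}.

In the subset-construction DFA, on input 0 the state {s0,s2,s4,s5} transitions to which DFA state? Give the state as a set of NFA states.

δ(s0,0) = {s3,s5}; δ(s2,0) = ∅; δ(s4,0) = {s2,s4,s5}; δ(s5,0) = {s2}.
Union: {s2,s3,s4,s5}.
ε-closure gives {s0,s2,s3,s4,s5}.

{s0,s2,s3,s4,s5}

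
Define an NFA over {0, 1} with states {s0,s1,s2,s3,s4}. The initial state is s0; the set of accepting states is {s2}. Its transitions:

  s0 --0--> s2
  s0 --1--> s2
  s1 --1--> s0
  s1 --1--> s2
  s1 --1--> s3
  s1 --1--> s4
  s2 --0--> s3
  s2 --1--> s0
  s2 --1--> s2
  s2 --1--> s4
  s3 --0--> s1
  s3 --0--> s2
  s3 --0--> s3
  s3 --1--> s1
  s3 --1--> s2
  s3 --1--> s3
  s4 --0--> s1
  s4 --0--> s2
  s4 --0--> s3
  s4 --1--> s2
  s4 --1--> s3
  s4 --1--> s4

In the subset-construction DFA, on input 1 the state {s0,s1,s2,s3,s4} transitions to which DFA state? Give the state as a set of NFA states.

δ(s0,1) = {s2}; δ(s1,1) = {s0,s2,s3,s4}; δ(s2,1) = {s0,s2,s4}; δ(s3,1) = {s1,s2,s3}; δ(s4,1) = {s2,s3,s4}.
Union: {s0,s1,s2,s3,s4}.

{s0,s1,s2,s3,s4}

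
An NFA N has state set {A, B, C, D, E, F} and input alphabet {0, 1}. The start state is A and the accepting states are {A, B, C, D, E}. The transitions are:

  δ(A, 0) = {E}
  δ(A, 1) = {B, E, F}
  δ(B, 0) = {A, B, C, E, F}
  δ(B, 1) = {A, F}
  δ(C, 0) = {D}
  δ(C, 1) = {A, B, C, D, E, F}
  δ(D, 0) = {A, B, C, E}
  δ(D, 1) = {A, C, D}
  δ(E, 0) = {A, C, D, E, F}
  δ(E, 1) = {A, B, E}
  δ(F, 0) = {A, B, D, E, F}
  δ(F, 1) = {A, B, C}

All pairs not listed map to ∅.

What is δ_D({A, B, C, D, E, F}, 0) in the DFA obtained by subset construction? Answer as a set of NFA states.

δ(A,0) = {E}; δ(B,0) = {A, B, C, E, F}; δ(C,0) = {D}; δ(D,0) = {A, B, C, E}; δ(E,0) = {A, C, D, E, F}; δ(F,0) = {A, B, D, E, F}.
Union: {A, B, C, D, E, F}.

{A, B, C, D, E, F}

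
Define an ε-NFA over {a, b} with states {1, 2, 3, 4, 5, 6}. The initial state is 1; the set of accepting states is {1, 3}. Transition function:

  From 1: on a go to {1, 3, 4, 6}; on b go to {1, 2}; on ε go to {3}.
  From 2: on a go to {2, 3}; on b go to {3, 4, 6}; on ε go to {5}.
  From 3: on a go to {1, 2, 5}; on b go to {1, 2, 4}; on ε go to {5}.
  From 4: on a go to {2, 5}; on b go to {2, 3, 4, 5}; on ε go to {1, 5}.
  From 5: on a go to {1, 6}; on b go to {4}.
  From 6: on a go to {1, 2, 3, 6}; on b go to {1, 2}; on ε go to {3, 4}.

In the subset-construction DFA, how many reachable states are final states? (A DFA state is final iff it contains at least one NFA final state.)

Start state of the DFA: {1, 3, 5} (ε-closure of the NFA start).
{1, 3, 5} --a--> {1, 2, 3, 4, 5, 6}  [new]
{1, 3, 5} --b--> {1, 2, 3, 4, 5}  [new]
{1, 2, 3, 4, 5, 6} --a--> {1, 2, 3, 4, 5, 6}  [seen]
{1, 2, 3, 4, 5, 6} --b--> {1, 2, 3, 4, 5, 6}  [seen]
{1, 2, 3, 4, 5} --a--> {1, 2, 3, 4, 5, 6}  [seen]
{1, 2, 3, 4, 5} --b--> {1, 2, 3, 4, 5, 6}  [seen]
Reachable DFA states: {1, 3, 5}, {1, 2, 3, 4, 5, 6}, {1, 2, 3, 4, 5}.
Accepting DFA states (contain an NFA accepting state): {1, 3, 5}, {1, 2, 3, 4, 5, 6}, {1, 2, 3, 4, 5}.

3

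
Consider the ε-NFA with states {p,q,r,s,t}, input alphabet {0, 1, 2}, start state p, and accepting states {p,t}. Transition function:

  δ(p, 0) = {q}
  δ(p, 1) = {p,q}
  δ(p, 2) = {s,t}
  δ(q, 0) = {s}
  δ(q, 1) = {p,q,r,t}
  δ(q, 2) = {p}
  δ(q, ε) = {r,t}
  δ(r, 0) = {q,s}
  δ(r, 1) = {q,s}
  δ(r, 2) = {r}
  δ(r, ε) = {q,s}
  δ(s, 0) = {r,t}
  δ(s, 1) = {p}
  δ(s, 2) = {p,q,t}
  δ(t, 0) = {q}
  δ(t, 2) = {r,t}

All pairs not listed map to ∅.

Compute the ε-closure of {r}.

{q,r,s,t}

Begin with {r}.
r →ε {q,s}; add q, s.
q →ε {r,t}; add t.
ε-closure = {q,r,s,t}.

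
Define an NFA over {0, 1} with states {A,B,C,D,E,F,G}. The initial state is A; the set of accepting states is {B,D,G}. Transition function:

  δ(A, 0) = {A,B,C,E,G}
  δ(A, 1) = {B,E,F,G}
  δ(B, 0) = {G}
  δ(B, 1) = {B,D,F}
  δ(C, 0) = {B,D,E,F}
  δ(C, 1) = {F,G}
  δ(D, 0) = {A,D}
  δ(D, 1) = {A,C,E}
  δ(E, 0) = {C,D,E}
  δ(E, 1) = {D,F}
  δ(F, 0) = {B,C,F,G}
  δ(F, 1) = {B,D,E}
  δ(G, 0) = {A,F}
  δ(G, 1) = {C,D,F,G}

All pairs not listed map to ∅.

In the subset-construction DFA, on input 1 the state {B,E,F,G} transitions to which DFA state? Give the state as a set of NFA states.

{B,C,D,E,F,G}

δ(B,1) = {B,D,F}; δ(E,1) = {D,F}; δ(F,1) = {B,D,E}; δ(G,1) = {C,D,F,G}.
Union: {B,C,D,E,F,G}.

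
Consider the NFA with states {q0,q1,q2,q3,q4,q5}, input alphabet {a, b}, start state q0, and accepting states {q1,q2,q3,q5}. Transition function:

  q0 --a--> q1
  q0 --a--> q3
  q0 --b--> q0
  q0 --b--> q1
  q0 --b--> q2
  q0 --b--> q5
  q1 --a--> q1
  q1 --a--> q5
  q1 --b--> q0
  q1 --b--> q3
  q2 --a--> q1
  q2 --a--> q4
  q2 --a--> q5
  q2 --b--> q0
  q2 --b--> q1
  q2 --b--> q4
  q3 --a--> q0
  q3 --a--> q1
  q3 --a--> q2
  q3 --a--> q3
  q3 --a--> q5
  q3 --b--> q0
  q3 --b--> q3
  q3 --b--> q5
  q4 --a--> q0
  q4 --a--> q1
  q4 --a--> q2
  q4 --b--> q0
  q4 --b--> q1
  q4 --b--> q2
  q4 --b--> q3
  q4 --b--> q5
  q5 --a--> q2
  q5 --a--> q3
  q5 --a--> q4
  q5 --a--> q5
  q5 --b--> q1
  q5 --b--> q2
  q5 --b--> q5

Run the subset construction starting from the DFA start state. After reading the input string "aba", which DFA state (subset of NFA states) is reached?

Start: {q0}.
δ(q0,a) = {q1,q3}.
Union: {q1,q3}.
After a: {q1,q3}.
δ(q1,b) = {q0,q3}; δ(q3,b) = {q0,q3,q5}.
Union: {q0,q3,q5}.
After b: {q0,q3,q5}.
δ(q0,a) = {q1,q3}; δ(q3,a) = {q0,q1,q2,q3,q5}; δ(q5,a) = {q2,q3,q4,q5}.
Union: {q0,q1,q2,q3,q4,q5}.
After a: {q0,q1,q2,q3,q4,q5}.

{q0,q1,q2,q3,q4,q5}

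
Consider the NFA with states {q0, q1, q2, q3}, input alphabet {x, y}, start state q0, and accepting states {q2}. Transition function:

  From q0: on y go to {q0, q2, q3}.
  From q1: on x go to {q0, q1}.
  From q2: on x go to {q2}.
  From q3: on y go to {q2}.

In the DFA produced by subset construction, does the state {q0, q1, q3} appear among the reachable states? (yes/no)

no

Start state of the DFA: {q0}.
{q0} --x--> ∅  [new]
{q0} --y--> {q0, q2, q3}  [new]
∅ --x--> ∅  [seen]
∅ --y--> ∅  [seen]
{q0, q2, q3} --x--> {q2}  [new]
{q0, q2, q3} --y--> {q0, q2, q3}  [seen]
{q2} --x--> {q2}  [seen]
{q2} --y--> ∅  [seen]
Reachable DFA states: {q0}, ∅, {q0, q2, q3}, {q2}.
{q0, q1, q3} is not among them.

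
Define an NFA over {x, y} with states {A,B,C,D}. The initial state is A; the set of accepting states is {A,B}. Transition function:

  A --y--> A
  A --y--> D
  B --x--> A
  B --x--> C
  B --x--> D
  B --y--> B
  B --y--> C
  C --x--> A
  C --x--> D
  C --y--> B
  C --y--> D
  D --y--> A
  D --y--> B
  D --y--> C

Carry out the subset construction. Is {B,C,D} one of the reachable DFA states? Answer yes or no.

no

Start state of the DFA: {A}.
{A} --x--> ∅  [new]
{A} --y--> {A,D}  [new]
∅ --x--> ∅  [seen]
∅ --y--> ∅  [seen]
{A,D} --x--> ∅  [seen]
{A,D} --y--> {A,B,C,D}  [new]
{A,B,C,D} --x--> {A,C,D}  [new]
{A,B,C,D} --y--> {A,B,C,D}  [seen]
{A,C,D} --x--> {A,D}  [seen]
{A,C,D} --y--> {A,B,C,D}  [seen]
Reachable DFA states: {A}, ∅, {A,D}, {A,B,C,D}, {A,C,D}.
{B,C,D} is not among them.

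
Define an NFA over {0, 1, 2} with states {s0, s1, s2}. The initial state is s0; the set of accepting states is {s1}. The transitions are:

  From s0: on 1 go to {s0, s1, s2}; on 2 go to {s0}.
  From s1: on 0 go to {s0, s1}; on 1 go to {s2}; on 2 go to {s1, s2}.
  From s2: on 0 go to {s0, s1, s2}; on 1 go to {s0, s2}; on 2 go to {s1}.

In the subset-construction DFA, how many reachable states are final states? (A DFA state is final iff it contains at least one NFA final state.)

1

Start state of the DFA: {s0}.
{s0} --0--> ∅  [new]
{s0} --1--> {s0, s1, s2}  [new]
{s0} --2--> {s0}  [seen]
∅ --0--> ∅  [seen]
∅ --1--> ∅  [seen]
∅ --2--> ∅  [seen]
{s0, s1, s2} --0--> {s0, s1, s2}  [seen]
{s0, s1, s2} --1--> {s0, s1, s2}  [seen]
{s0, s1, s2} --2--> {s0, s1, s2}  [seen]
Reachable DFA states: {s0}, ∅, {s0, s1, s2}.
Accepting DFA states (contain an NFA accepting state): {s0, s1, s2}.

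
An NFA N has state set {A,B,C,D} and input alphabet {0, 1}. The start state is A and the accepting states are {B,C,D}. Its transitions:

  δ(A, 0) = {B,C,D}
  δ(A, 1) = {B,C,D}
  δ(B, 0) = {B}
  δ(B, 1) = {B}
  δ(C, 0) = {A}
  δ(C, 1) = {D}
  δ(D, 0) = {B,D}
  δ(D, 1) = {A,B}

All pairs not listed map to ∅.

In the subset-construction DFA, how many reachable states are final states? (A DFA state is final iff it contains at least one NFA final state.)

Start state of the DFA: {A}.
{A} --0--> {B,C,D}  [new]
{A} --1--> {B,C,D}  [seen]
{B,C,D} --0--> {A,B,D}  [new]
{B,C,D} --1--> {A,B,D}  [seen]
{A,B,D} --0--> {B,C,D}  [seen]
{A,B,D} --1--> {A,B,C,D}  [new]
{A,B,C,D} --0--> {A,B,C,D}  [seen]
{A,B,C,D} --1--> {A,B,C,D}  [seen]
Reachable DFA states: {A}, {B,C,D}, {A,B,D}, {A,B,C,D}.
Accepting DFA states (contain an NFA accepting state): {B,C,D}, {A,B,D}, {A,B,C,D}.

3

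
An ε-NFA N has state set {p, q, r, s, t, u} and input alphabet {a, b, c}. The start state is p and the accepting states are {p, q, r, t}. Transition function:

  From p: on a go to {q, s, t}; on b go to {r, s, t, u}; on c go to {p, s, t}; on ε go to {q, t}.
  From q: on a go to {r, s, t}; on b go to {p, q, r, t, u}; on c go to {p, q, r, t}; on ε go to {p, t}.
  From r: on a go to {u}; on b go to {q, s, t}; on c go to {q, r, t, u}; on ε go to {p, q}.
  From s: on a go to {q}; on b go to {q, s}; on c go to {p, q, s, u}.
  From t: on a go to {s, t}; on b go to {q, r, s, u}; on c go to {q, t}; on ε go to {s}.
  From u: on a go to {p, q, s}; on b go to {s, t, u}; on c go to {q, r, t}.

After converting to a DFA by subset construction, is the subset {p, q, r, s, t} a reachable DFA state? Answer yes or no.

yes

Start state of the DFA: {p, q, s, t} (ε-closure of the NFA start).
{p, q, s, t} --a--> {p, q, r, s, t}  [new]
{p, q, s, t} --b--> {p, q, r, s, t, u}  [new]
{p, q, s, t} --c--> {p, q, r, s, t, u}  [seen]
{p, q, r, s, t} --a--> {p, q, r, s, t, u}  [seen]
{p, q, r, s, t} --b--> {p, q, r, s, t, u}  [seen]
{p, q, r, s, t} --c--> {p, q, r, s, t, u}  [seen]
{p, q, r, s, t, u} --a--> {p, q, r, s, t, u}  [seen]
{p, q, r, s, t, u} --b--> {p, q, r, s, t, u}  [seen]
{p, q, r, s, t, u} --c--> {p, q, r, s, t, u}  [seen]
Reachable DFA states: {p, q, s, t}, {p, q, r, s, t}, {p, q, r, s, t, u}.
{p, q, r, s, t} is among them.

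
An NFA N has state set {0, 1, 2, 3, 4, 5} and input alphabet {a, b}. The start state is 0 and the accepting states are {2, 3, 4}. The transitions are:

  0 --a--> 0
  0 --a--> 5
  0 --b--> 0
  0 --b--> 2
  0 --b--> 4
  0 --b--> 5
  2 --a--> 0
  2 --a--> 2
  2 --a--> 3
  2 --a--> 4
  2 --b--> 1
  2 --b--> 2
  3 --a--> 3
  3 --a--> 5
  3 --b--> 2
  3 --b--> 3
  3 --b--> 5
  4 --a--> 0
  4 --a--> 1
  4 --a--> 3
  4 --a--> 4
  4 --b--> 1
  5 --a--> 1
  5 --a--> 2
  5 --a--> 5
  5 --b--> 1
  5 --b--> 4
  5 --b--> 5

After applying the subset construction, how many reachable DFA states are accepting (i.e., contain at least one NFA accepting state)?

Start state of the DFA: {0}.
{0} --a--> {0, 5}  [new]
{0} --b--> {0, 2, 4, 5}  [new]
{0, 5} --a--> {0, 1, 2, 5}  [new]
{0, 5} --b--> {0, 1, 2, 4, 5}  [new]
{0, 2, 4, 5} --a--> {0, 1, 2, 3, 4, 5}  [new]
{0, 2, 4, 5} --b--> {0, 1, 2, 4, 5}  [seen]
{0, 1, 2, 5} --a--> {0, 1, 2, 3, 4, 5}  [seen]
{0, 1, 2, 5} --b--> {0, 1, 2, 4, 5}  [seen]
{0, 1, 2, 4, 5} --a--> {0, 1, 2, 3, 4, 5}  [seen]
{0, 1, 2, 4, 5} --b--> {0, 1, 2, 4, 5}  [seen]
{0, 1, 2, 3, 4, 5} --a--> {0, 1, 2, 3, 4, 5}  [seen]
{0, 1, 2, 3, 4, 5} --b--> {0, 1, 2, 3, 4, 5}  [seen]
Reachable DFA states: {0}, {0, 5}, {0, 2, 4, 5}, {0, 1, 2, 5}, {0, 1, 2, 4, 5}, {0, 1, 2, 3, 4, 5}.
Accepting DFA states (contain an NFA accepting state): {0, 2, 4, 5}, {0, 1, 2, 5}, {0, 1, 2, 4, 5}, {0, 1, 2, 3, 4, 5}.

4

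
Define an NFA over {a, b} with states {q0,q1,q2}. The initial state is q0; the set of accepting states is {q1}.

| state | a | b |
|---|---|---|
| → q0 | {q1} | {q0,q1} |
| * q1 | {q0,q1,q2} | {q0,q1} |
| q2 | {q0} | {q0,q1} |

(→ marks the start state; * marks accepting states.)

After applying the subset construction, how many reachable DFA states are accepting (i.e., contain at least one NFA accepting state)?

Start state of the DFA: {q0}.
{q0} --a--> {q1}  [new]
{q0} --b--> {q0,q1}  [new]
{q1} --a--> {q0,q1,q2}  [new]
{q1} --b--> {q0,q1}  [seen]
{q0,q1} --a--> {q0,q1,q2}  [seen]
{q0,q1} --b--> {q0,q1}  [seen]
{q0,q1,q2} --a--> {q0,q1,q2}  [seen]
{q0,q1,q2} --b--> {q0,q1}  [seen]
Reachable DFA states: {q0}, {q1}, {q0,q1}, {q0,q1,q2}.
Accepting DFA states (contain an NFA accepting state): {q1}, {q0,q1}, {q0,q1,q2}.

3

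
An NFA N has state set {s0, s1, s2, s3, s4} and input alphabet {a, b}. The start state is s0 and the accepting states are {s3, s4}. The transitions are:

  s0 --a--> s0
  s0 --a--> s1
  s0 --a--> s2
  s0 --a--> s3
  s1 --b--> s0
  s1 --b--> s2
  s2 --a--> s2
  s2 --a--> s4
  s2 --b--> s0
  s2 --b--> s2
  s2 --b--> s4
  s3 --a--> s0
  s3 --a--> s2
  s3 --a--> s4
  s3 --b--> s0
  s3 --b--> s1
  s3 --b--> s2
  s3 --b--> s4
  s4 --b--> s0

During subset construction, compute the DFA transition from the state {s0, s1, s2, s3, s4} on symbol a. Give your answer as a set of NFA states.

{s0, s1, s2, s3, s4}

δ(s0,a) = {s0, s1, s2, s3}; δ(s1,a) = ∅; δ(s2,a) = {s2, s4}; δ(s3,a) = {s0, s2, s4}; δ(s4,a) = ∅.
Union: {s0, s1, s2, s3, s4}.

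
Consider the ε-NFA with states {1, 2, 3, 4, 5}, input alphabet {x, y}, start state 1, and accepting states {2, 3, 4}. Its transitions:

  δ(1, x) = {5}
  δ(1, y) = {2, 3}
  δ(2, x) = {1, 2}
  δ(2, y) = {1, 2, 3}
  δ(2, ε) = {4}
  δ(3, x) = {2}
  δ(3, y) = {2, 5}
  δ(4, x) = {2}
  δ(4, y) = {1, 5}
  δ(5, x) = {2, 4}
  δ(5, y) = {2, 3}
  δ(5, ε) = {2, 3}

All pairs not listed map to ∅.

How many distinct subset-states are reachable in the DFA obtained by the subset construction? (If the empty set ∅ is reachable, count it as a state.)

Start state of the DFA: {1} (ε-closure of the NFA start).
{1} --x--> {2, 3, 4, 5}  [new]
{1} --y--> {2, 3, 4}  [new]
{2, 3, 4, 5} --x--> {1, 2, 4}  [new]
{2, 3, 4, 5} --y--> {1, 2, 3, 4, 5}  [new]
{2, 3, 4} --x--> {1, 2, 4}  [seen]
{2, 3, 4} --y--> {1, 2, 3, 4, 5}  [seen]
{1, 2, 4} --x--> {1, 2, 3, 4, 5}  [seen]
{1, 2, 4} --y--> {1, 2, 3, 4, 5}  [seen]
{1, 2, 3, 4, 5} --x--> {1, 2, 3, 4, 5}  [seen]
{1, 2, 3, 4, 5} --y--> {1, 2, 3, 4, 5}  [seen]
Reachable DFA states: {1}, {2, 3, 4, 5}, {2, 3, 4}, {1, 2, 4}, {1, 2, 3, 4, 5}.

5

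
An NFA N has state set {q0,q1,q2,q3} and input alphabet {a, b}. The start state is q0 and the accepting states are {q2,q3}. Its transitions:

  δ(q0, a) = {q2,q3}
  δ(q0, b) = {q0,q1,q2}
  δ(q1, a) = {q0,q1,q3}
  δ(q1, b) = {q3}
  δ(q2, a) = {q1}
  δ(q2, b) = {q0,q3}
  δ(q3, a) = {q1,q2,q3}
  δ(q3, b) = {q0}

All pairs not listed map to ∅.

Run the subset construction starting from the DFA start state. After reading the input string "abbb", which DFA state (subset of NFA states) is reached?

Start: {q0}.
δ(q0,a) = {q2,q3}.
Union: {q2,q3}.
After a: {q2,q3}.
δ(q2,b) = {q0,q3}; δ(q3,b) = {q0}.
Union: {q0,q3}.
After b: {q0,q3}.
δ(q0,b) = {q0,q1,q2}; δ(q3,b) = {q0}.
Union: {q0,q1,q2}.
After b: {q0,q1,q2}.
δ(q0,b) = {q0,q1,q2}; δ(q1,b) = {q3}; δ(q2,b) = {q0,q3}.
Union: {q0,q1,q2,q3}.
After b: {q0,q1,q2,q3}.

{q0,q1,q2,q3}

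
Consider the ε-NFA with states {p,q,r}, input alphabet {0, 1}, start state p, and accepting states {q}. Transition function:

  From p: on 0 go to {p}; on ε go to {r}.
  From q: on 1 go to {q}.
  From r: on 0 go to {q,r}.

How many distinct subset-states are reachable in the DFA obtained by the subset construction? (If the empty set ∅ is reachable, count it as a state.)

Start state of the DFA: {p,r} (ε-closure of the NFA start).
{p,r} --0--> {p,q,r}  [new]
{p,r} --1--> ∅  [new]
{p,q,r} --0--> {p,q,r}  [seen]
{p,q,r} --1--> {q}  [new]
∅ --0--> ∅  [seen]
∅ --1--> ∅  [seen]
{q} --0--> ∅  [seen]
{q} --1--> {q}  [seen]
Reachable DFA states: {p,r}, {p,q,r}, ∅, {q}.

4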